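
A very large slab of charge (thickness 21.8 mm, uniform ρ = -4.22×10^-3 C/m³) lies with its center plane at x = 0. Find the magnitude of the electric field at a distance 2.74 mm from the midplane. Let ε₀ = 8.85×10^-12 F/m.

E ≈ 1.31e6 N/C

By symmetry E is perpendicular to the slab. A Gaussian pillbox from −2.74 mm to +2.74 mm (face area A) lies entirely within the slab.
Q_enc = ρ·(2x)·A and flux = 2EA, so 2EA = 2ρxA/ε₀ ⇒ E = |ρ|x/ε₀.
E = (4.22×10^-3)(0.00274)/(8.85×10^-12) = 1.31e6 N/C.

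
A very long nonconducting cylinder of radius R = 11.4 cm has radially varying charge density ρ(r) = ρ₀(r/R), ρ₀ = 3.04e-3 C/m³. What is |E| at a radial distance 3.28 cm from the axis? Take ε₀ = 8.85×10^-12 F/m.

Coaxial Gaussian cylinder, radius r = 3.28 cm, length L (r < R).
λ_enc = ∫₀^r ρ(r')·2πr' dr' = (2πρ₀/R)·r^3/3 = 1.971×10^-6 C/m.
Since E is radial and uniform over the curved surface, Φ = E·2πrL = Q_enc/ε₀ = λ_enc L/ε₀.
E = |λ_enc|/(2πε₀r) = (1.971×10^-6)/(2π·8.85×10^-12·0.0328) = 1.08×10^6 N/C.

|E| = 1.08×10^6 N/C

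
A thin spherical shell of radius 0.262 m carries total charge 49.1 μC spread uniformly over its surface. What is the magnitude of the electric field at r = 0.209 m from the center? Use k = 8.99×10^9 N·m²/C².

Symmetry ⇒ E = E(r) r̂. Gaussian sphere of radius r = 0.209 m (inside the shell, r < 0.262 m).
No charge lies within this surface, so Q_enc = 0 and Gauss's law gives E·4πr² = 0 ⇒ E = 0.

E = 0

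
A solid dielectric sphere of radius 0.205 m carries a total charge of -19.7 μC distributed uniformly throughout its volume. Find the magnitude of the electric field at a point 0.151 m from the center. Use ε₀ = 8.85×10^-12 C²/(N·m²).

Symmetry ⇒ E = E(r) r̂. Gaussian sphere of radius r = 0.151 m (r < R).
For a uniform sphere the enclosed fraction is (r/R)³, so Q_enc = (-19.7 μC)(0.151/0.205)³ = -7.873e-6 C.
By Gauss's law, ∮E·dA = E·4πr² = Q_enc/ε₀.
E = |Q_enc|/(4πε₀r²) = (7.873×10^-6)/(4π·8.85×10^-12·(0.151)²) = 3.10e6 N/C.

E ≈ 3.10×10^6 V/m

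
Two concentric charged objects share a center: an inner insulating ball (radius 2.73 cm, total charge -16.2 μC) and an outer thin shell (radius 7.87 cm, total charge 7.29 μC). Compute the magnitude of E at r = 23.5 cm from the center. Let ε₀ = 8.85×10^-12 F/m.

By spherical symmetry E is radial; choose a Gaussian sphere of radius r = 23.5 cm (r > 7.87 cm, enclosing both).
Q_enc = (-16.2 μC) + (7.29 μC) = -8.91×10^-6 C.
Since E is radial and uniform over the Gaussian sphere, Φ = E·4πr² = Q_enc/ε₀.
E = |Q_enc|/(4πε₀r²) = (8.91e-6)/(4π·8.85×10^-12·(0.235)²) = 1.45×10^6 N/C.

E = 1.45×10^6 V/m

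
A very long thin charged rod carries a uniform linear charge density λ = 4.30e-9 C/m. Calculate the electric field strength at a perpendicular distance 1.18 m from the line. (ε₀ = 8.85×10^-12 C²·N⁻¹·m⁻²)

Take a coaxial cylindrical Gaussian surface of radius r = 1.18 m and length L.
Q_enc = λL, so λ_enc = 4.30×10^-9 C/m.
Since E is radial and uniform over the curved surface, Φ = E·2πrL = Q_enc/ε₀ = λ_enc L/ε₀.
E = |λ_enc|/(2πε₀r) = (4.30×10^-9)/(2π·8.85×10^-12·1.18) = 65.5 N/C.

|E| ≈ 65.5 V/m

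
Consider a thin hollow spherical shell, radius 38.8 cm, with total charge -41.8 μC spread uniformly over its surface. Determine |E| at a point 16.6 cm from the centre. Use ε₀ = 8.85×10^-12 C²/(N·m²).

Symmetry ⇒ E = E(r) r̂. Gaussian sphere of radius r = 16.6 cm (inside the shell, r < 38.8 cm).
All the charge is outside the Gaussian surface: Q_enc = 0, hence E = 0 everywhere inside the shell.

E = 0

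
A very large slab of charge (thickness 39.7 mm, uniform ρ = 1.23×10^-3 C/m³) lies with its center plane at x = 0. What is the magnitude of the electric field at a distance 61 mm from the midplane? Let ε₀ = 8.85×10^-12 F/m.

E = 2.76×10^6 N/C

The point |x| = 61 mm lies outside the slab (half-thickness 0.01985 m). A symmetric pillbox spanning the full slab encloses Q_enc = ρ·d·A.
Flux = 2EA ⇒ E = |ρ|d/(2ε₀), independent of distance outside.
E = (1.23×10^-3)(0.0397)/(2·8.85×10^-12) = 2.76e6 N/C.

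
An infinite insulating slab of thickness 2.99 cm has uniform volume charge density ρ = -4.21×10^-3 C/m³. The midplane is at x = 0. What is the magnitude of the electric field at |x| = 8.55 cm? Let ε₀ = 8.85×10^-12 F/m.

|E| ≈ 7.11×10^6 V/m

The point |x| = 8.55 cm lies outside the slab (half-thickness 0.01495 m). A symmetric pillbox spanning the full slab encloses Q_enc = ρ·d·A.
Flux = 2EA ⇒ E = |ρ|d/(2ε₀), independent of distance outside.
E = (4.21×10^-3)(0.0299)/(2·8.85×10^-12) = 7.11×10^6 N/C.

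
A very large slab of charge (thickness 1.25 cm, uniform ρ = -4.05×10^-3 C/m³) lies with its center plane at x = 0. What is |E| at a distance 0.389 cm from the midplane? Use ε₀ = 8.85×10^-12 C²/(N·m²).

By symmetry E is perpendicular to the slab. A Gaussian pillbox from −0.389 cm to +0.389 cm (face area A) lies entirely within the slab.
Q_enc = ρ·(2x)·A and flux = 2EA, so 2EA = 2ρxA/ε₀ ⇒ E = |ρ|x/ε₀.
E = (4.05e-3)(0.00389)/(8.85×10^-12) = 1.78×10^6 N/C.

|E| = 1.78×10^6 V/m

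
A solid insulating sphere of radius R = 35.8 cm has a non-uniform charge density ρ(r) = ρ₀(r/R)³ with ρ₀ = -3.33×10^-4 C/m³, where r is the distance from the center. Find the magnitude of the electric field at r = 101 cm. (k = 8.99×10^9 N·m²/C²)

Use a concentric Gaussian sphere at r = 101 cm (r > R, all charge enclosed).
Q_enc = 4π ∫₀^R ρ₀(r'/R)^3 r'² dr' = 4πρ₀R³/6 = -3.20×10^-5 C.
Gauss's law: E·4πr² = Q_enc/ε₀.
E = k|Q_enc|/r² = (8.99×10^9)(3.20×10^-5)/(1.01)² = 2.82e5 N/C.

2.82×10^5 V/m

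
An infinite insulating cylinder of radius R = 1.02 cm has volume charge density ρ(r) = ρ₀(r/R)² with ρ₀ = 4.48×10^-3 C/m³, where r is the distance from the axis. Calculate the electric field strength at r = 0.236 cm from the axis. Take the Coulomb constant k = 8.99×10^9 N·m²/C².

|E| = 1.60×10^4 V/m

Choose a coaxial cylinder of radius r = 0.236 cm (arbitrary length L) as the Gaussian surface (r < R).
λ_enc = ∫₀^r ρ(r')·2πr' dr' = (2πρ₀/R²)·r^4/4 = 2.098e-9 C/m.
Gauss's law: E·2πrL = λ_enc L/ε₀.
E = 2k|λ_enc|/r = 2(8.99×10^9)(2.098×10^-9)/(0.00236) = 1.60e4 N/C.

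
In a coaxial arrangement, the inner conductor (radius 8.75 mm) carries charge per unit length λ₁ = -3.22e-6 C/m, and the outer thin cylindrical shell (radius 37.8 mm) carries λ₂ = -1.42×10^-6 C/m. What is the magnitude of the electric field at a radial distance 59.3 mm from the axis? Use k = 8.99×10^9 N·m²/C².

E ≈ 1.41e6 N/C

Take a coaxial cylindrical Gaussian surface of radius r = 59.3 mm and length L (r > 37.8 mm, enclosing both).
λ_enc = λ₁ + λ₂ = (-3.22e-6) + (-1.42×10^-6) = -4.64×10^-6 C/m.
Gauss's law: E·2πrL = λ_enc L/ε₀.
E = 2k|λ_enc|/r = 2(8.99×10^9)(4.64e-6)/(0.0593) = 1.41×10^6 N/C.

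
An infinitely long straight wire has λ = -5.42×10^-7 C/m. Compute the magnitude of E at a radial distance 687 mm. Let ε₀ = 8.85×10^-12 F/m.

Choose a coaxial cylinder of radius r = 687 mm (arbitrary length L) as the Gaussian surface.
Q_enc = λL, so λ_enc = -5.42×10^-7 C/m.
Since E is radial and uniform over the curved surface, Φ = E·2πrL = Q_enc/ε₀ = λ_enc L/ε₀.
E = |λ_enc|/(2πε₀r) = (5.42e-7)/(2π·8.85×10^-12·0.687) = 1.42×10^4 N/C.

1.42×10^4 V/m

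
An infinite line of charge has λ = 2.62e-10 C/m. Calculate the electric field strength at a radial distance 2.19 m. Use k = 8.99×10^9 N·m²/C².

By cylindrical symmetry E is radial; use a coaxial Gaussian cylinder of radius 2.19 m and length L.
Q_enc = λL, so λ_enc = 2.62e-10 C/m.
By Gauss's law (flux through the curved wall only), E·2πrL = λ_enc L/ε₀.
E = 2k|λ_enc|/r = 2(8.99×10^9)(2.62×10^-10)/(2.19) = 2.15 N/C.

E = 2.15 V/m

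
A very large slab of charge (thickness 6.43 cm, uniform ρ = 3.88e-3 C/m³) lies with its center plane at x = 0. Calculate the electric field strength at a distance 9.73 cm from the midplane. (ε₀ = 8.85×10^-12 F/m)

The point |x| = 9.73 cm lies outside the slab (half-thickness 0.03215 m). A symmetric pillbox spanning the full slab encloses Q_enc = ρ·d·A.
Flux = 2EA ⇒ E = |ρ|d/(2ε₀), independent of distance outside.
E = (3.88e-3)(0.0643)/(2·8.85×10^-12) = 1.41×10^7 N/C.

E ≈ 1.41×10^7 N/C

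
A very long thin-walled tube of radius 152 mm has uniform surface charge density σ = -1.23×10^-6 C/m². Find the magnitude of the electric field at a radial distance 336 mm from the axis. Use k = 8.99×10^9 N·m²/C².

|E| = 6.29e4 V/m

Take a coaxial cylindrical Gaussian surface of radius r = 336 mm and length L (r > 152 mm).
The whole shell is enclosed: λ_enc = σ·2πR = (-1.23e-6)·2π·(0.152) = -1.175×10^-6 C/m.
By Gauss's law (flux through the curved wall only), E·2πrL = λ_enc L/ε₀.
E = 2k|λ_enc|/r = 2(8.99×10^9)(1.175e-6)/(0.336) = 6.29×10^4 N/C.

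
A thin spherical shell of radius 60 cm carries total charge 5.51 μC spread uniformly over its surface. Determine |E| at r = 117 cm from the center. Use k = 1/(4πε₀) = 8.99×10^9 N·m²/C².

|E| = 3.62×10^4 N/C

By spherical symmetry E is radial; choose a Gaussian sphere of radius r = 117 cm (r > 60 cm).
The entire shell is enclosed: Q_enc = 5.51×10^-6 C.
Since E is radial and uniform over the Gaussian sphere, Φ = E·4πr² = Q_enc/ε₀.
E = k|Q_enc|/r² = (8.99×10^9)(5.51×10^-6)/(1.17)² = 3.62e4 N/C.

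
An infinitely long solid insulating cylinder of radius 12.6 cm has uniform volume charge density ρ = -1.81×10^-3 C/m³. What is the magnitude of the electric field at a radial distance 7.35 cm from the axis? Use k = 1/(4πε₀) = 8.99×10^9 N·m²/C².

Choose a coaxial cylinder of radius r = 7.35 cm (arbitrary length L) as the Gaussian surface (r < R).
Charge inside radius r per length L is ρ·πr²·L, so λ_enc = ρπr² = -3.072×10^-5 C/m.
Applying ∮E·dA = Q_enc/ε₀ with the end caps contributing no flux:
E = 2k|λ_enc|/r = 2(8.99×10^9)(3.072e-5)/(0.0735) = 7.51×10^6 N/C.

E ≈ 7.51×10^6 N/C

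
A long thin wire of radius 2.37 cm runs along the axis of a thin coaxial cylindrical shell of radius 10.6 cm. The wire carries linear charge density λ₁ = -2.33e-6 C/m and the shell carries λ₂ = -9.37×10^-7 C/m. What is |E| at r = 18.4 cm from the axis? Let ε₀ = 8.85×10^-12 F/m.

Take a coaxial cylindrical Gaussian surface of radius r = 18.4 cm and length L (r > 10.6 cm, enclosing both).
λ_enc = λ₁ + λ₂ = (-2.33e-6) + (-9.37e-7) = -3.267×10^-6 C/m.
Since E is radial and uniform over the curved surface, Φ = E·2πrL = Q_enc/ε₀ = λ_enc L/ε₀.
E = |λ_enc|/(2πε₀r) = (3.267×10^-6)/(2π·8.85×10^-12·0.184) = 3.19×10^5 N/C.

3.19×10^5 V/m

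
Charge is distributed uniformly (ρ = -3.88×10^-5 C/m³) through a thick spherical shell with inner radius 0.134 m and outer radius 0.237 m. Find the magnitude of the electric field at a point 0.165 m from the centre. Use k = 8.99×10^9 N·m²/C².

Symmetry ⇒ E = E(r) r̂. Gaussian sphere of radius r = 0.165 m (within the shell material, 0.134 m < r < 0.237 m).
Only the shell between 0.134 m and r is enclosed: Q_enc = ρ·(4π/3)(r³ − a³) = (-3.88×10^-5)·(4π/3)·((0.165)³ − (0.134)³) = -3.39×10^-7 C.
Applying ∮E·dA = Q_enc/ε₀ with Φ = E(4πr²):
E = k|Q_enc|/r² = (8.99×10^9)(3.39×10^-7)/(0.165)² = 1.12×10^5 N/C.

|E| = 1.12×10^5 V/m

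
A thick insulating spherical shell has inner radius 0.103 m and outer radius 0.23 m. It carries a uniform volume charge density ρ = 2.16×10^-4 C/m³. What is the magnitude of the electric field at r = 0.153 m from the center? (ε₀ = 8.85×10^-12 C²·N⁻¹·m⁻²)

|E| ≈ 8.65×10^5 N/C

Take a concentric spherical Gaussian surface of radius r = 0.153 m (within the shell material, 0.103 m < r < 0.23 m).
Only the shell between 0.103 m and r is enclosed: Q_enc = ρ·(4π/3)(r³ − a³) = (2.16×10^-4)·(4π/3)·((0.153)³ − (0.103)³) = 2.252×10^-6 C.
Gauss's law: E·4πr² = Q_enc/ε₀.
E = |Q_enc|/(4πε₀r²) = (2.252×10^-6)/(4π·8.85×10^-12·(0.153)²) = 8.65×10^5 N/C.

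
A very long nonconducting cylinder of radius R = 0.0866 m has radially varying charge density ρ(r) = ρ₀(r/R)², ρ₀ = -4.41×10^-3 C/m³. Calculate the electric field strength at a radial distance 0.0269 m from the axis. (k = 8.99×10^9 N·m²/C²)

By cylindrical symmetry E is radial; use a coaxial Gaussian cylinder of radius 0.0269 m and length L (r < R).
λ_enc = ∫₀^r ρ(r')·2πr' dr' = (2πρ₀/R²)·r^4/4 = -4.837×10^-7 C/m.
By Gauss's law (flux through the curved wall only), E·2πrL = λ_enc L/ε₀.
E = 2k|λ_enc|/r = 2(8.99×10^9)(4.837×10^-7)/(0.0269) = 3.23×10^5 N/C.

3.23e5 N/C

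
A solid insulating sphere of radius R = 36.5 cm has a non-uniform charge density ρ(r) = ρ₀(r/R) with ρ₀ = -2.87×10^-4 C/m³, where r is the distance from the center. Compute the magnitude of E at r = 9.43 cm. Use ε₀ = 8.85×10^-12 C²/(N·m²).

E ≈ 1.98×10^5 V/m

Use a concentric Gaussian sphere at r = 9.43 cm (r < R).
Q_enc = ∫₀^r ρ(r')·4πr'² dr' = (4πρ₀/R) ∫₀^r r'^3 dr' = 4πρ₀ r^4/(4·R) = -1.953e-7 C.
Gauss's law: E·4πr² = Q_enc/ε₀.
E = |Q_enc|/(4πε₀r²) = (1.953×10^-7)/(4π·8.85×10^-12·(0.0943)²) = 1.98e5 N/C.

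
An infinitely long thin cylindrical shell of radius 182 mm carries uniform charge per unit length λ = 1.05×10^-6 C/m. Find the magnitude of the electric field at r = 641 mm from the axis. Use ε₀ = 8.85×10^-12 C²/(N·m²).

|E| = 2.95e4 N/C

Take a coaxial cylindrical Gaussian surface of radius r = 641 mm and length L (r > 182 mm).
The full line charge is enclosed: λ_enc = 1.05×10^-6 C/m.
Since E is radial and uniform over the curved surface, Φ = E·2πrL = Q_enc/ε₀ = λ_enc L/ε₀.
E = |λ_enc|/(2πε₀r) = (1.05×10^-6)/(2π·8.85×10^-12·0.641) = 2.95×10^4 N/C.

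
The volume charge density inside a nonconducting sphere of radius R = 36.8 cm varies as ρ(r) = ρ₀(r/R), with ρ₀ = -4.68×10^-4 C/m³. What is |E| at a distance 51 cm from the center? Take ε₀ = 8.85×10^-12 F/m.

E ≈ 2.53×10^6 N/C

Symmetry ⇒ E = E(r) r̂. Gaussian sphere of radius r = 51 cm (r > R, all charge enclosed).
Q_enc = 4π ∫₀^R ρ₀(r'/R)^1 r'² dr' = 4πρ₀R³/4 = -7.327×10^-5 C.
Applying ∮E·dA = Q_enc/ε₀ with Φ = E(4πr²):
E = |Q_enc|/(4πε₀r²) = (7.327×10^-5)/(4π·8.85×10^-12·(0.51)²) = 2.53e6 N/C.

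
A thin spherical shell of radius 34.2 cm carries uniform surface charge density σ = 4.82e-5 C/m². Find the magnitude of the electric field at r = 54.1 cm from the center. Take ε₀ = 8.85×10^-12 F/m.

E ≈ 2.18×10^6 V/m

By spherical symmetry E is radial; choose a Gaussian sphere of radius r = 54.1 cm (r > 34.2 cm).
The entire shell is enclosed: Q_enc = σ·4πR² = (4.82×10^-5)·4π·(0.342)² = 7.084e-5 C.
Gauss's law: E·4πr² = Q_enc/ε₀.
E = |Q_enc|/(4πε₀r²) = (7.084×10^-5)/(4π·8.85×10^-12·(0.541)²) = 2.18e6 N/C.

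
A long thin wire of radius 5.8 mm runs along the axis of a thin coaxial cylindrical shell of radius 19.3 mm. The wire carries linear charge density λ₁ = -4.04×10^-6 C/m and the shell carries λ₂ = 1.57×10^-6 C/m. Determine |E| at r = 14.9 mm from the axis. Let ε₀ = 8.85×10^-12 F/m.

Take a coaxial cylindrical Gaussian surface of radius r = 14.9 mm and length L (between the conductors, 5.8 mm < r < 19.3 mm).
The shell at 19.3 mm lies outside the Gaussian surface, so λ_enc = λ₁ = -4.04×10^-6 C/m.
Gauss's law: E·2πrL = λ_enc L/ε₀.
E = |λ_enc|/(2πε₀r) = (4.04×10^-6)/(2π·8.85×10^-12·0.0149) = 4.88×10^6 N/C.

|E| = 4.88e6 N/C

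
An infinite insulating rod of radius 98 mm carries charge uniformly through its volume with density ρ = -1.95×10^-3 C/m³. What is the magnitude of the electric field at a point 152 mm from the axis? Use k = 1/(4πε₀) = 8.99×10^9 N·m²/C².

By cylindrical symmetry E is radial; use a coaxial Gaussian cylinder of radius 152 mm and length L (r > 98 mm, full cross-section enclosed).
λ_enc = ρ·πR² = (-1.95×10^-3)π(0.098)² = -5.884×10^-5 C/m.
Gauss's law: E·2πrL = λ_enc L/ε₀.
E = 2k|λ_enc|/r = 2(8.99×10^9)(5.884×10^-5)/(0.152) = 6.96e6 N/C.

6.96×10^6 V/m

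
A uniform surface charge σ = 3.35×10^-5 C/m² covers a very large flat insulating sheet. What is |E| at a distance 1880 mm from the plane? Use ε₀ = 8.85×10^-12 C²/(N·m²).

By planar symmetry E is perpendicular to the sheet and uniform; use a Gaussian pillbox with flat faces of area A on each side of the sheet.
Only the two end caps contribute flux: Φ = 2EA. With Q_enc = σA, Gauss's law gives E = |σ|/(2ε₀).
E = |σ|/(2ε₀) = (3.35×10^-5)/(2·8.85×10^-12) = 1.89×10^6 N/C.

1.89×10^6 N/C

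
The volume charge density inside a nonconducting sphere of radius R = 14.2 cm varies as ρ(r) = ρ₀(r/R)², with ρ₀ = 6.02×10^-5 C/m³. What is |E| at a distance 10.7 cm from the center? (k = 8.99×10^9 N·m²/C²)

|E| = 8.26×10^4 V/m

Take a concentric spherical Gaussian surface of radius r = 10.7 cm (r < R).
Q_enc = ∫₀^r ρ(r')·4πr'² dr' = (4πρ₀/R²) ∫₀^r r'^4 dr' = 4πρ₀ r^5/(5·R²) = 1.052e-7 C.
Applying ∮E·dA = Q_enc/ε₀ with Φ = E(4πr²):
E = k|Q_enc|/r² = (8.99×10^9)(1.052×10^-7)/(0.107)² = 8.26e4 N/C.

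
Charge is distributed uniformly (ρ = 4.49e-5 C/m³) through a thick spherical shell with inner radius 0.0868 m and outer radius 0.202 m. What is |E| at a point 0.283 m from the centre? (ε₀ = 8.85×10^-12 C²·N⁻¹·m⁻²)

E ≈ 1.60e5 V/m

Use a concentric Gaussian sphere at r = 0.283 m (r > 0.202 m, enclosing the whole shell).
Q_enc = ρ·(4π/3)(b³ − a³) = (4.49×10^-5)·(4π/3)·((0.202)³ − (0.0868)³) = 1.427e-6 C.
By Gauss's law, ∮E·dA = E·4πr² = Q_enc/ε₀.
E = |Q_enc|/(4πε₀r²) = (1.427e-6)/(4π·8.85×10^-12·(0.283)²) = 1.60e5 N/C.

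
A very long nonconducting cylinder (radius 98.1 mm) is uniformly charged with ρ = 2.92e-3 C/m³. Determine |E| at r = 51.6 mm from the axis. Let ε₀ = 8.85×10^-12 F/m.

8.51×10^6 N/C

Choose a coaxial cylinder of radius r = 51.6 mm (arbitrary length L) as the Gaussian surface (r < R).
Enclosed charge per unit length: λ_enc = ρ·πr² = (2.92×10^-3)π(0.0516)² = 2.442e-5 C/m.
Applying ∮E·dA = Q_enc/ε₀ with the end caps contributing no flux:
E = |λ_enc|/(2πε₀r) = (2.442×10^-5)/(2π·8.85×10^-12·0.0516) = 8.51×10^6 N/C.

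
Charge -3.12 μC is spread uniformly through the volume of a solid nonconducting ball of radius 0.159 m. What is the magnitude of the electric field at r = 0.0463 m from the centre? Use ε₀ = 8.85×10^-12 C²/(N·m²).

E ≈ 3.23×10^5 N/C

Take a concentric spherical Gaussian surface of radius r = 0.0463 m (r < R).
Only the charge within r is enclosed: Q_enc = Q·(r/R)³ = (-3.12 μC)·(0.0463 m/0.159 m)³ = -7.704e-8 C.
Gauss's law: E·4πr² = Q_enc/ε₀.
E = |Q_enc|/(4πε₀r²) = (7.704e-8)/(4π·8.85×10^-12·(0.0463)²) = 3.23×10^5 N/C.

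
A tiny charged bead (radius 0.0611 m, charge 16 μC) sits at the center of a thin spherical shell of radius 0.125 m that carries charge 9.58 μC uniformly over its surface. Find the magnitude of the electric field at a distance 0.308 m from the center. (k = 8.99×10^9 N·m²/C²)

By spherical symmetry E is radial; choose a Gaussian sphere of radius r = 0.308 m (r > 0.125 m, enclosing both).
Q_enc = (16 μC) + (9.58 μC) = 2.558×10^-5 C.
Since E is radial and uniform over the Gaussian sphere, Φ = E·4πr² = Q_enc/ε₀.
E = k|Q_enc|/r² = (8.99×10^9)(2.558×10^-5)/(0.308)² = 2.42×10^6 N/C.

2.42×10^6 N/C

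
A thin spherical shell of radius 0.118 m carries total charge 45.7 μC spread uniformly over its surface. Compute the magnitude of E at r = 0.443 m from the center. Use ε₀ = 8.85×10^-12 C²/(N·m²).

Take a concentric spherical Gaussian surface of radius r = 0.443 m (r > 0.118 m).
The entire shell is enclosed: Q_enc = 4.57×10^-5 C.
By Gauss's law, ∮E·dA = E·4πr² = Q_enc/ε₀.
E = |Q_enc|/(4πε₀r²) = (4.57×10^-5)/(4π·8.85×10^-12·(0.443)²) = 2.09×10^6 N/C.

E ≈ 2.09×10^6 V/m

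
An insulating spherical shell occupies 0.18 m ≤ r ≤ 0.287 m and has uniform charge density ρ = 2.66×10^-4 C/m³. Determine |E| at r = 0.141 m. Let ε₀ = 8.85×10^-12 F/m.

Use a concentric Gaussian sphere at r = 0.141 m (r < 0.18 m, inside the empty cavity).
No charge is enclosed, so by Gauss's law E·4πr² = 0 ⇒ E = 0.

E = 0 (no enclosed charge)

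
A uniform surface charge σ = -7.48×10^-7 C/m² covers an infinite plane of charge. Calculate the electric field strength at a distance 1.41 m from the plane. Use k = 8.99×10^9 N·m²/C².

Choose a cylindrical pillbox piercing the sheet, end faces (area A) parallel to it.
Only the two end caps contribute flux: Φ = 2EA. With Q_enc = σA, Gauss's law gives E = |σ|/(2ε₀).
E = 2πk|σ| = 2π(8.99×10^9)(7.48×10^-7) = 4.23×10^4 N/C.

4.23e4 N/C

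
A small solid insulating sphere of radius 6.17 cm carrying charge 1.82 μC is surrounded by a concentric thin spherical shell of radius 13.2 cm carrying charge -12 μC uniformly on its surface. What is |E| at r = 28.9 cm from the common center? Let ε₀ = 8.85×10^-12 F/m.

Take a concentric spherical Gaussian surface of radius r = 28.9 cm (r > 13.2 cm, enclosing both).
Q_enc = (1.82 μC) + (-12 μC) = -1.018×10^-5 C.
Applying ∮E·dA = Q_enc/ε₀ with Φ = E(4πr²):
E = |Q_enc|/(4πε₀r²) = (1.018×10^-5)/(4π·8.85×10^-12·(0.289)²) = 1.10e6 N/C.

E ≈ 1.10e6 N/C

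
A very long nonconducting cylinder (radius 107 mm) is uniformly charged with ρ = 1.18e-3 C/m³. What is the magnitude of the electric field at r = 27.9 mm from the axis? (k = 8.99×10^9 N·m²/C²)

Coaxial Gaussian cylinder, radius r = 27.9 mm, length L (r < R).
Charge inside radius r per length L is ρ·πr²·L, so λ_enc = ρπr² = 2.886×10^-6 C/m.
Gauss's law: E·2πrL = λ_enc L/ε₀.
E = 2k|λ_enc|/r = 2(8.99×10^9)(2.886×10^-6)/(0.0279) = 1.86×10^6 N/C.

|E| ≈ 1.86×10^6 V/m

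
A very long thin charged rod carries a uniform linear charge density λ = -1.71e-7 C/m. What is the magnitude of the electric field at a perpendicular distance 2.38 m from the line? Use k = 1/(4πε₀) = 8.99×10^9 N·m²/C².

1.29×10^3 N/C

Coaxial Gaussian cylinder, radius r = 2.38 m, length L.
Q_enc = λL, so λ_enc = -1.71e-7 C/m.
Since E is radial and uniform over the curved surface, Φ = E·2πrL = Q_enc/ε₀ = λ_enc L/ε₀.
E = 2k|λ_enc|/r = 2(8.99×10^9)(1.71×10^-7)/(2.38) = 1.29×10^3 N/C.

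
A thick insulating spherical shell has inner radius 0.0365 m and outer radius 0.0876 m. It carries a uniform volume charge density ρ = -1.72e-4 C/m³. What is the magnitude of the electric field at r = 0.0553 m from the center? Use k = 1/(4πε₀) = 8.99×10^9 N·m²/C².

|E| = 2.55×10^5 N/C

By spherical symmetry E is radial; choose a Gaussian sphere of radius r = 0.0553 m (within the shell material, 0.0365 m < r < 0.0876 m).
Enclosed charge is the volume from a to r: Q_enc = (4π/3)ρ(r³ − a³) = -8.681e-8 C.
By Gauss's law, ∮E·dA = E·4πr² = Q_enc/ε₀.
E = k|Q_enc|/r² = (8.99×10^9)(8.681×10^-8)/(0.0553)² = 2.55×10^5 N/C.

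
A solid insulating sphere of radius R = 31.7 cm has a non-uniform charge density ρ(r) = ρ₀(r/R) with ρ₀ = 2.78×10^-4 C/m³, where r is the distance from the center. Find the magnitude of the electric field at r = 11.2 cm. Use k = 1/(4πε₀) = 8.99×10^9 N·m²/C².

|E| = 3.11×10^5 V/m

By spherical symmetry E is radial; choose a Gaussian sphere of radius r = 11.2 cm (r < R).
Integrate the density: Q_enc = 4π ∫₀^r ρ₀(r'/R)^1 r'² dr' = 4πρ₀ r^4/(4·R) = 4.335×10^-7 C.
Gauss's law: E·4πr² = Q_enc/ε₀.
E = k|Q_enc|/r² = (8.99×10^9)(4.335×10^-7)/(0.112)² = 3.11×10^5 N/C.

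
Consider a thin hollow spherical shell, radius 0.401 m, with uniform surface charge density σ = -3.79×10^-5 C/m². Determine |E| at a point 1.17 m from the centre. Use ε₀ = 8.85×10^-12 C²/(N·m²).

Use a concentric Gaussian sphere at r = 1.17 m (r > 0.401 m).
The entire shell is enclosed: Q_enc = σ·4πR² = (-3.79e-5)·4π·(0.401)² = -7.658e-5 C.
Since E is radial and uniform over the Gaussian sphere, Φ = E·4πr² = Q_enc/ε₀.
E = |Q_enc|/(4πε₀r²) = (7.658e-5)/(4π·8.85×10^-12·(1.17)²) = 5.03×10^5 N/C.

E = 5.03×10^5 V/m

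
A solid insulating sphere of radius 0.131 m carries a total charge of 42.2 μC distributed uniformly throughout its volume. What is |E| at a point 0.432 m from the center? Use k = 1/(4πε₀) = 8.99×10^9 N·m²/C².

Use a concentric Gaussian sphere at r = 0.432 m (r > R, so the entire charge is enclosed).
Q_enc = 42.2 μC = 4.22×10^-5 C.
Applying ∮E·dA = Q_enc/ε₀ with Φ = E(4πr²):
E = k|Q_enc|/r² = (8.99×10^9)(4.22×10^-5)/(0.432)² = 2.03×10^6 N/C.

2.03e6 N/C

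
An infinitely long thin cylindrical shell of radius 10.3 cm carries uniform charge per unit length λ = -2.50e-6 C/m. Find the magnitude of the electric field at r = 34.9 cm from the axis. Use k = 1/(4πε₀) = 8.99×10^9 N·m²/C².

Coaxial Gaussian cylinder, radius r = 34.9 cm, length L (r > 10.3 cm).
The full line charge is enclosed: λ_enc = -2.50×10^-6 C/m.
Applying ∮E·dA = Q_enc/ε₀ with the end caps contributing no flux:
E = 2k|λ_enc|/r = 2(8.99×10^9)(2.50e-6)/(0.349) = 1.29×10^5 N/C.

E ≈ 1.29×10^5 N/C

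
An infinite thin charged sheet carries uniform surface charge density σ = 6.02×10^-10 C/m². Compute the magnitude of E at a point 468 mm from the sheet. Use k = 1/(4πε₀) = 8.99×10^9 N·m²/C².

By planar symmetry E is perpendicular to the sheet and uniform; use a Gaussian pillbox with flat faces of area A on each side of the sheet.
Flux Φ = 2EA and Q_enc = σA, so 2EA = σA/ε₀ ⇒ E = |σ|/(2ε₀), independent of distance.
E = 2πk|σ| = 2π(8.99×10^9)(6.02×10^-10) = 34 N/C.

E = 34 N/C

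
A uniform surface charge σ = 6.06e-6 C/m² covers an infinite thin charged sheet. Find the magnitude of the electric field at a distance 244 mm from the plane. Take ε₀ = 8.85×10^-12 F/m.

|E| = 3.42×10^5 N/C

Choose a cylindrical pillbox piercing the sheet, end faces (area A) parallel to it.
Only the two end caps contribute flux: Φ = 2EA. With Q_enc = σA, Gauss's law gives E = |σ|/(2ε₀).
E = |σ|/(2ε₀) = (6.06×10^-6)/(2·8.85×10^-12) = 3.42e5 N/C.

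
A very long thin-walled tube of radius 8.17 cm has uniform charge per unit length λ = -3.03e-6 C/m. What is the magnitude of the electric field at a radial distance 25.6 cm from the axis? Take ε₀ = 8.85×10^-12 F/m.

E ≈ 2.13e5 V/m

By cylindrical symmetry E is radial; use a coaxial Gaussian cylinder of radius 25.6 cm and length L (r > 8.17 cm).
The full line charge is enclosed: λ_enc = -3.03×10^-6 C/m.
Applying ∮E·dA = Q_enc/ε₀ with the end caps contributing no flux:
E = |λ_enc|/(2πε₀r) = (3.03×10^-6)/(2π·8.85×10^-12·0.256) = 2.13×10^5 N/C.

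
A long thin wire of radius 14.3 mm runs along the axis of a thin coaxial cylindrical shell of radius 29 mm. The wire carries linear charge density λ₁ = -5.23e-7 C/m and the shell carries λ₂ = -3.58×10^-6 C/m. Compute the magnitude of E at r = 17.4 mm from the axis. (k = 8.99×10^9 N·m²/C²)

Choose a coaxial cylinder of radius r = 17.4 mm (arbitrary length L) as the Gaussian surface (between the conductors, 14.3 mm < r < 29 mm).
The shell at 29 mm lies outside the Gaussian surface, so λ_enc = λ₁ = -5.23e-7 C/m.
Since E is radial and uniform over the curved surface, Φ = E·2πrL = Q_enc/ε₀ = λ_enc L/ε₀.
E = 2k|λ_enc|/r = 2(8.99×10^9)(5.23×10^-7)/(0.0174) = 5.40×10^5 N/C.

E = 5.40×10^5 N/C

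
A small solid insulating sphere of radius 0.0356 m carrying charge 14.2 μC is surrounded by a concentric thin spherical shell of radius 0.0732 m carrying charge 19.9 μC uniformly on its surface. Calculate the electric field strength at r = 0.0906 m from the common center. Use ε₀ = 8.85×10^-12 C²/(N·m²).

Take a concentric spherical Gaussian surface of radius r = 0.0906 m (r > 0.0732 m, enclosing both).
Q_enc = (14.2 μC) + (19.9 μC) = 3.41e-5 C.
Since E is radial and uniform over the Gaussian sphere, Φ = E·4πr² = Q_enc/ε₀.
E = |Q_enc|/(4πε₀r²) = (3.41×10^-5)/(4π·8.85×10^-12·(0.0906)²) = 3.74×10^7 N/C.

|E| = 3.74e7 N/C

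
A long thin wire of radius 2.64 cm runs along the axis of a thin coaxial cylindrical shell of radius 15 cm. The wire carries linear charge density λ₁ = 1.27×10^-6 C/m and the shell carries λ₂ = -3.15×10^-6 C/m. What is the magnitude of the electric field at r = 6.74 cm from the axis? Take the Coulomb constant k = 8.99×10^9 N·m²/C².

E = 3.39×10^5 N/C

By cylindrical symmetry E is radial; use a coaxial Gaussian cylinder of radius 6.74 cm and length L (between the conductors, 2.64 cm < r < 15 cm).
Only the inner wire is enclosed; the outer shell contributes nothing inside itself. λ_enc = λ₁ = 1.27e-6 C/m.
Applying ∮E·dA = Q_enc/ε₀ with the end caps contributing no flux:
E = 2k|λ_enc|/r = 2(8.99×10^9)(1.27e-6)/(0.0674) = 3.39e5 N/C.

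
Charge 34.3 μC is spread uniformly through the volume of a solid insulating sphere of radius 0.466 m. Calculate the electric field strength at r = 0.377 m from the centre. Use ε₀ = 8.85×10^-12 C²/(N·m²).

|E| = 1.15×10^6 N/C

Symmetry ⇒ E = E(r) r̂. Gaussian sphere of radius r = 0.377 m (r < R).
Only the charge within r is enclosed: Q_enc = Q·(r/R)³ = (34.3 μC)·(0.377 m/0.466 m)³ = 1.816×10^-5 C.
Applying ∮E·dA = Q_enc/ε₀ with Φ = E(4πr²):
E = |Q_enc|/(4πε₀r²) = (1.816e-5)/(4π·8.85×10^-12·(0.377)²) = 1.15×10^6 N/C.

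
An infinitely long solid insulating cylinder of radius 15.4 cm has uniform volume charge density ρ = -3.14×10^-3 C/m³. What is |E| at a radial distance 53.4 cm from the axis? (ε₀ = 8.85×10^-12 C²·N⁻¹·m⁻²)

7.88×10^6 N/C

By cylindrical symmetry E is radial; use a coaxial Gaussian cylinder of radius 53.4 cm and length L (r > 15.4 cm, full cross-section enclosed).
λ_enc = ρ·πR² = (-3.14×10^-3)π(0.154)² = -2.339×10^-4 C/m.
By Gauss's law (flux through the curved wall only), E·2πrL = λ_enc L/ε₀.
E = |λ_enc|/(2πε₀r) = (2.339×10^-4)/(2π·8.85×10^-12·0.534) = 7.88×10^6 N/C.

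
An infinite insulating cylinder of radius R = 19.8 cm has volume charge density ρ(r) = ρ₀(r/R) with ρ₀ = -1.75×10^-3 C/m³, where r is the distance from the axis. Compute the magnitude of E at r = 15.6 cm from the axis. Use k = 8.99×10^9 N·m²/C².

8.10×10^6 N/C

Choose a coaxial cylinder of radius r = 15.6 cm (arbitrary length L) as the Gaussian surface (r < R).
λ_enc = ∫₀^r ρ(r')·2πr' dr' = (2πρ₀/R)·r^3/3 = -7.028e-5 C/m.
Since E is radial and uniform over the curved surface, Φ = E·2πrL = Q_enc/ε₀ = λ_enc L/ε₀.
E = 2k|λ_enc|/r = 2(8.99×10^9)(7.028×10^-5)/(0.156) = 8.10e6 N/C.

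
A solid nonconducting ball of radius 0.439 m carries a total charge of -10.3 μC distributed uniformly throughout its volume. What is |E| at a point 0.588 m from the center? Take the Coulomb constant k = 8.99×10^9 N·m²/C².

Symmetry ⇒ E = E(r) r̂. Gaussian sphere of radius r = 0.588 m (r > R, so the entire charge is enclosed).
Q_enc = -10.3 μC = -1.03×10^-5 C.
Gauss's law: E·4πr² = Q_enc/ε₀.
E = k|Q_enc|/r² = (8.99×10^9)(1.03×10^-5)/(0.588)² = 2.68×10^5 N/C.

|E| = 2.68e5 N/C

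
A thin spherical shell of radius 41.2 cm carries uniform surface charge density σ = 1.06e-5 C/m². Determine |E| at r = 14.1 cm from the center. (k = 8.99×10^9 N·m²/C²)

Take a concentric spherical Gaussian surface of radius r = 14.1 cm (inside the shell, r < 41.2 cm).
All the charge is outside the Gaussian surface: Q_enc = 0, hence E = 0 everywhere inside the shell.

E = 0 (no enclosed charge)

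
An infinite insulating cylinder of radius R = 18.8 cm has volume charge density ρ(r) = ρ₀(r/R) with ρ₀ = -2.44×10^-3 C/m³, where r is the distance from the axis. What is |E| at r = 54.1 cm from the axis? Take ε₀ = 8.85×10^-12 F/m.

E = 6.00e6 N/C

Coaxial Gaussian cylinder, radius r = 54.1 cm, length L (r > R, full charge per length enclosed).
λ_enc = 2π ∫₀^R ρ₀(r'/R)^1 r' dr' = 2πρ₀R²/3 = -1.806e-4 C/m.
Applying ∮E·dA = Q_enc/ε₀ with the end caps contributing no flux:
E = |λ_enc|/(2πε₀r) = (1.806×10^-4)/(2π·8.85×10^-12·0.541) = 6.00e6 N/C.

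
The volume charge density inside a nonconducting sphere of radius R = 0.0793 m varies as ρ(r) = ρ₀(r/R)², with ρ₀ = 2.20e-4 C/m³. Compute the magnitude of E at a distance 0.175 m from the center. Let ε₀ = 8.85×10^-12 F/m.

|E| = 8.10×10^4 N/C

Symmetry ⇒ E = E(r) r̂. Gaussian sphere of radius r = 0.175 m (r > R, all charge enclosed).
Q_enc = 4π ∫₀^R ρ₀(r'/R)^2 r'² dr' = 4πρ₀R³/5 = 2.757×10^-7 C.
Applying ∮E·dA = Q_enc/ε₀ with Φ = E(4πr²):
E = |Q_enc|/(4πε₀r²) = (2.757×10^-7)/(4π·8.85×10^-12·(0.175)²) = 8.10e4 N/C.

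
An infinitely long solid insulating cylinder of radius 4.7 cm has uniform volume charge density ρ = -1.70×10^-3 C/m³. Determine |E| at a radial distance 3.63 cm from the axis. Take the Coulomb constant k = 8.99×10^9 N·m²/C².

By cylindrical symmetry E is radial; use a coaxial Gaussian cylinder of radius 3.63 cm and length L (r < R).
Enclosed charge per unit length: λ_enc = ρ·πr² = (-1.70×10^-3)π(0.0363)² = -7.037e-6 C/m.
Gauss's law: E·2πrL = λ_enc L/ε₀.
E = 2k|λ_enc|/r = 2(8.99×10^9)(7.037×10^-6)/(0.0363) = 3.49×10^6 N/C.

|E| ≈ 3.49×10^6 N/C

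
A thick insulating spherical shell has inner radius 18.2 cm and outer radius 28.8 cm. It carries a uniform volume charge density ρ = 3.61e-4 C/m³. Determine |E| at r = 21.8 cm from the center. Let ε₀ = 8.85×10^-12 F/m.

|E| = 1.24e6 N/C

Symmetry ⇒ E = E(r) r̂. Gaussian sphere of radius r = 21.8 cm (within the shell material, 18.2 cm < r < 28.8 cm).
Enclosed charge is the volume from a to r: Q_enc = (4π/3)ρ(r³ − a³) = 6.55×10^-6 C.
By Gauss's law, ∮E·dA = E·4πr² = Q_enc/ε₀.
E = |Q_enc|/(4πε₀r²) = (6.55e-6)/(4π·8.85×10^-12·(0.218)²) = 1.24×10^6 N/C.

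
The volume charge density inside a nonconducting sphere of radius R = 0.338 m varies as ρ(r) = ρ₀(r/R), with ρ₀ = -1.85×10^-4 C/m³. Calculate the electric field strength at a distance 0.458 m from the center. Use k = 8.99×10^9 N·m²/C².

E ≈ 9.62×10^5 V/m

Take a concentric spherical Gaussian surface of radius r = 0.458 m (r > R, all charge enclosed).
Q_enc = 4π ∫₀^R ρ₀(r'/R)^1 r'² dr' = 4πρ₀R³/4 = -2.244×10^-5 C.
Applying ∮E·dA = Q_enc/ε₀ with Φ = E(4πr²):
E = k|Q_enc|/r² = (8.99×10^9)(2.244e-5)/(0.458)² = 9.62e5 N/C.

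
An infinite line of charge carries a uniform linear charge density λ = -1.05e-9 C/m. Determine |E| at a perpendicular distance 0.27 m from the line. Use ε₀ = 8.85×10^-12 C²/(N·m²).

Choose a coaxial cylinder of radius r = 0.27 m (arbitrary length L) as the Gaussian surface.
Q_enc = λL, so λ_enc = -1.05×10^-9 C/m.
Applying ∮E·dA = Q_enc/ε₀ with the end caps contributing no flux:
E = |λ_enc|/(2πε₀r) = (1.05×10^-9)/(2π·8.85×10^-12·0.27) = 69.9 N/C.

|E| ≈ 69.9 N/C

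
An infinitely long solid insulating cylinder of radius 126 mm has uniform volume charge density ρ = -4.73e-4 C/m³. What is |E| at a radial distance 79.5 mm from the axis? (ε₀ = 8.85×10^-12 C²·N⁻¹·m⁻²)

E ≈ 2.12×10^6 N/C

Take a coaxial cylindrical Gaussian surface of radius r = 79.5 mm and length L (r < R).
Enclosed charge per unit length: λ_enc = ρ·πr² = (-4.73×10^-4)π(0.0795)² = -9.392×10^-6 C/m.
Applying ∮E·dA = Q_enc/ε₀ with the end caps contributing no flux:
E = |λ_enc|/(2πε₀r) = (9.392×10^-6)/(2π·8.85×10^-12·0.0795) = 2.12×10^6 N/C.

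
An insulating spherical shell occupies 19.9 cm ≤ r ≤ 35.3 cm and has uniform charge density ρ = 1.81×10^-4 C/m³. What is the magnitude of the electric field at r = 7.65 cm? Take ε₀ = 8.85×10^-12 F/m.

E = 0 (no enclosed charge)

Take a concentric spherical Gaussian surface of radius r = 7.65 cm (r < 19.9 cm, inside the empty cavity).
Q_enc = 0 (all charge lies at larger r); Gauss's law gives E = 0.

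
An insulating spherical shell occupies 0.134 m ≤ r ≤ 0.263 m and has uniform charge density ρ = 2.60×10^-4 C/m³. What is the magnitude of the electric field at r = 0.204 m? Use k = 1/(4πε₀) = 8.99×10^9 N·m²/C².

E = 1.43e6 N/C

By spherical symmetry E is radial; choose a Gaussian sphere of radius r = 0.204 m (within the shell material, 0.134 m < r < 0.263 m).
Enclosed charge is the volume from a to r: Q_enc = (4π/3)ρ(r³ − a³) = 6.626×10^-6 C.
Gauss's law: E·4πr² = Q_enc/ε₀.
E = k|Q_enc|/r² = (8.99×10^9)(6.626×10^-6)/(0.204)² = 1.43×10^6 N/C.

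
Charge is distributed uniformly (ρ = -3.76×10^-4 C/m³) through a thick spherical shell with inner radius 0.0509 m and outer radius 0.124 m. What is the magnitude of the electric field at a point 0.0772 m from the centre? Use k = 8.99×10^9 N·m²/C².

Take a concentric spherical Gaussian surface of radius r = 0.0772 m (within the shell material, 0.0509 m < r < 0.124 m).
Enclosed charge is the volume from a to r: Q_enc = (4π/3)ρ(r³ − a³) = -5.17×10^-7 C.
Applying ∮E·dA = Q_enc/ε₀ with Φ = E(4πr²):
E = k|Q_enc|/r² = (8.99×10^9)(5.17×10^-7)/(0.0772)² = 7.80×10^5 N/C.

7.80×10^5 N/C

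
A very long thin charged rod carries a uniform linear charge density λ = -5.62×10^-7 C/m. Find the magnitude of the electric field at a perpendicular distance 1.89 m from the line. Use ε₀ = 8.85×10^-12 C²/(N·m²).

|E| ≈ 5.35×10^3 N/C

Take a coaxial cylindrical Gaussian surface of radius r = 1.89 m and length L.
Q_enc = λL, so λ_enc = -5.62e-7 C/m.
Applying ∮E·dA = Q_enc/ε₀ with the end caps contributing no flux:
E = |λ_enc|/(2πε₀r) = (5.62×10^-7)/(2π·8.85×10^-12·1.89) = 5.35×10^3 N/C.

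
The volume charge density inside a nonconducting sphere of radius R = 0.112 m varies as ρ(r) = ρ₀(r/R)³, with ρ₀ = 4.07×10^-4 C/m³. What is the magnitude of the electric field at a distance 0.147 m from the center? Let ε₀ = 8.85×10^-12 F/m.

4.98×10^5 N/C

By spherical symmetry E is radial; choose a Gaussian sphere of radius r = 0.147 m (r > R, all charge enclosed).
Q_enc = 4π ∫₀^R ρ₀(r'/R)^3 r'² dr' = 4πρ₀R³/6 = 1.198e-6 C.
Applying ∮E·dA = Q_enc/ε₀ with Φ = E(4πr²):
E = |Q_enc|/(4πε₀r²) = (1.198×10^-6)/(4π·8.85×10^-12·(0.147)²) = 4.98e5 N/C.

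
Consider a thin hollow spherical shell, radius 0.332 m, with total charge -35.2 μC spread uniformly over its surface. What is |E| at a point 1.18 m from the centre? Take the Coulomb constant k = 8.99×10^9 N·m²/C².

|E| ≈ 2.27e5 N/C

Take a concentric spherical Gaussian surface of radius r = 1.18 m (r > 0.332 m).
The entire shell is enclosed: Q_enc = -3.52e-5 C.
By Gauss's law, ∮E·dA = E·4πr² = Q_enc/ε₀.
E = k|Q_enc|/r² = (8.99×10^9)(3.52e-5)/(1.18)² = 2.27e5 N/C.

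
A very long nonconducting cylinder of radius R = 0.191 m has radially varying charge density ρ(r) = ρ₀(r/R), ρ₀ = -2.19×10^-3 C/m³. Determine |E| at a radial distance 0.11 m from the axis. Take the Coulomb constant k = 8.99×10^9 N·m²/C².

|E| = 5.22×10^6 N/C

Choose a coaxial cylinder of radius r = 0.11 m (arbitrary length L) as the Gaussian surface (r < R).
Integrating ρ over the cross-section to radius r: λ_enc = (2πρ₀/R) ∫₀^r r'^2 dr' = 2πρ₀ r^3/(3·R) = -3.196×10^-5 C/m.
Since E is radial and uniform over the curved surface, Φ = E·2πrL = Q_enc/ε₀ = λ_enc L/ε₀.
E = 2k|λ_enc|/r = 2(8.99×10^9)(3.196e-5)/(0.11) = 5.22×10^6 N/C.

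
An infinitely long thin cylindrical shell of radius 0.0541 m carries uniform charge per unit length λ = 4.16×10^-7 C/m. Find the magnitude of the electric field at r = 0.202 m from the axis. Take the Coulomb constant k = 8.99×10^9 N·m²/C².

Coaxial Gaussian cylinder, radius r = 0.202 m, length L (r > 0.0541 m).
The full line charge is enclosed: λ_enc = 4.16e-7 C/m.
By Gauss's law (flux through the curved wall only), E·2πrL = λ_enc L/ε₀.
E = 2k|λ_enc|/r = 2(8.99×10^9)(4.16×10^-7)/(0.202) = 3.70e4 N/C.

E = 3.70e4 N/C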